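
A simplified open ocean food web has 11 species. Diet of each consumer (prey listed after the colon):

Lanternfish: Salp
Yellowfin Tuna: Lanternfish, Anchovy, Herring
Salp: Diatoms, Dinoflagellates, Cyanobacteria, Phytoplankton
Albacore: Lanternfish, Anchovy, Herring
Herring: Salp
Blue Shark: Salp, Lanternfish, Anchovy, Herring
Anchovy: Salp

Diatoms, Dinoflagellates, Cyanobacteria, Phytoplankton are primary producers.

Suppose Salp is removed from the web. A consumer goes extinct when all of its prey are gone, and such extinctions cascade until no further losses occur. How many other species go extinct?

6

Remove Salp.
Round 1: Lanternfish (all prey gone), Anchovy (all prey gone), Herring (all prey gone) → extinct.
Round 2: Albacore (all prey gone), Blue Shark (all prey gone), Yellowfin Tuna (all prey gone) → extinct.
No further losses. Total secondary extinctions: 6.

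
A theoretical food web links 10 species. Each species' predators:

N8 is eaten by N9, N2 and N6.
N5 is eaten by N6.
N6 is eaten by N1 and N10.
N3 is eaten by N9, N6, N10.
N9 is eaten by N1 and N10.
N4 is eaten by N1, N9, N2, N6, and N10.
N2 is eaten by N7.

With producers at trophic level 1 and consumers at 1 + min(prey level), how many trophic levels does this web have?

Producers (level 1): N8, N3, N5, N4.
Following each consumer down to its lowest-level prey: N8 → N2 → N7 (levels 1 through 3).
All prey of N7 (N2 2) are at level 2 or above, so N7 is at level 1 + 2 = 3.
Every consumer has at least one prey at level 2 or below, so none exceeds level 3.

3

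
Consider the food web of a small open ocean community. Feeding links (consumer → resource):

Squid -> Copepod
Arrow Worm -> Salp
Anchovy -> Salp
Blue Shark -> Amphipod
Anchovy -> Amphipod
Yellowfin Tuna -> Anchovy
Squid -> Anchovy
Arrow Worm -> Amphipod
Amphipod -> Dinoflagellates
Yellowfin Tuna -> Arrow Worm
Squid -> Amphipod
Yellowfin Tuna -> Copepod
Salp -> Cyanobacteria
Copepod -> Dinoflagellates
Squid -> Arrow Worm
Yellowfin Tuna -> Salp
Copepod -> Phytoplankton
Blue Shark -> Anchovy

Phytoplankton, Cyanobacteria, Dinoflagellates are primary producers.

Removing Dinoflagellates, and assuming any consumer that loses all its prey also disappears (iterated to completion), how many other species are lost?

Remove Dinoflagellates.
Round 1: Amphipod (all prey gone) → extinct.
No further losses. Total secondary extinctions: 1.

1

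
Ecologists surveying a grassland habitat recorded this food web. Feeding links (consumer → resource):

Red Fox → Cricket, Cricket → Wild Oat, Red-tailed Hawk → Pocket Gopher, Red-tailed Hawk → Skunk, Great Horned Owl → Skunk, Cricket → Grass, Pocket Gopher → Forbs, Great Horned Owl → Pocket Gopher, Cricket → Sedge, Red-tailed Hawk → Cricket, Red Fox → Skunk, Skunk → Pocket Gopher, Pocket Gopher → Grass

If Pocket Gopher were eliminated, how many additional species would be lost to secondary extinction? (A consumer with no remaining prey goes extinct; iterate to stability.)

Remove Pocket Gopher.
Round 1: Skunk (all prey gone) → extinct.
Round 2: Great Horned Owl (all prey gone) → extinct.
No further losses. Total secondary extinctions: 2.

2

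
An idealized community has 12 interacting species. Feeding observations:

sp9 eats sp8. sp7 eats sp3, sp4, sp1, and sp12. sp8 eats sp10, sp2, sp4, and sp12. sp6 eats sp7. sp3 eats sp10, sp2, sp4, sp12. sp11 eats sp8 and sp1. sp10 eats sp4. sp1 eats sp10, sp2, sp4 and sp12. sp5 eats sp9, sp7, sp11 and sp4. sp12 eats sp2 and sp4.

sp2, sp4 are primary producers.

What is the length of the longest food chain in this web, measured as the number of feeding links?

One longest chain: sp2 → sp12 → sp3 → sp7 → sp6.
It has 5 species and 4 links.

4 links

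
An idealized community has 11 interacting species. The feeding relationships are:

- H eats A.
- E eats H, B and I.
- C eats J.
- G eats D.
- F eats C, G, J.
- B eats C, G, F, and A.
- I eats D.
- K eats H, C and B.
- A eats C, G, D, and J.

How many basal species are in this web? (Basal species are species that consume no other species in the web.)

Basal species (no prey listed): D, J.
Count: 2.

2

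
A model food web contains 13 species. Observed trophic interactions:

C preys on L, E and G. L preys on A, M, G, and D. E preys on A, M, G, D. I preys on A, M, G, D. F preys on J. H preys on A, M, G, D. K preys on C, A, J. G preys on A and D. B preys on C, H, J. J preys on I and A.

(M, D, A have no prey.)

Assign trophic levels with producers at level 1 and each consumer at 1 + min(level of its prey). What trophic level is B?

Trophic level 3

A is a producer → level 1.
J eats A → level 2.
B eats J → level 3.
No prey of B is below level 2, so 3 is the minimum.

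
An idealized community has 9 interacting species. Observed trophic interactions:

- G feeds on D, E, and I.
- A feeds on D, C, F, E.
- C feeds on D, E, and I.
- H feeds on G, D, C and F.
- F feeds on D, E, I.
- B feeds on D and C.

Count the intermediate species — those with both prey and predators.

Intermediate species (has both prey and predators): C, G, F.
Count: 3.

3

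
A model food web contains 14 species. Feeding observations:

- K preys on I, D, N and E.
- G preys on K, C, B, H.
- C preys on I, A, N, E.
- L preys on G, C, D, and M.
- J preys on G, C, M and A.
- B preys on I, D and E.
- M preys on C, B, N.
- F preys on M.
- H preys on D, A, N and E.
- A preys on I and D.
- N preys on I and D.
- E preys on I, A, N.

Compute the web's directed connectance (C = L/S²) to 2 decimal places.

C = 0.19

The web has S = 14 species and L = 38 feeding links.
C = L / S² = 38 / 196 = 0.1939 ≈ 0.19.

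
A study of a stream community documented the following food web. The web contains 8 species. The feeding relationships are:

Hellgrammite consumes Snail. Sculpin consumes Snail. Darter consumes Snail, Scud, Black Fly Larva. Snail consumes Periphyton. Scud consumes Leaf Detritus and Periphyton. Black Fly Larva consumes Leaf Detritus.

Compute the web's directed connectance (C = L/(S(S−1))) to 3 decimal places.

C = 0.161

The web has S = 8 species and L = 9 feeding links.
C = L / (S(S−1)) = 9 / 56 = 0.1607 ≈ 0.161.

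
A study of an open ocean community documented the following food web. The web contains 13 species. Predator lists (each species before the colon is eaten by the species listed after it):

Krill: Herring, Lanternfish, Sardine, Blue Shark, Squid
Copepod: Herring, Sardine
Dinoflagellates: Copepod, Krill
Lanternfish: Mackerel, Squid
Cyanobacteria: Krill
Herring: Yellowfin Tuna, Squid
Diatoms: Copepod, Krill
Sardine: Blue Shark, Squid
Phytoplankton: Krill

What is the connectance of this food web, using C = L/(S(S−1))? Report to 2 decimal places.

The web has S = 13 species and L = 19 feeding links.
C = L / (S(S−1)) = 19 / 156 = 0.1218 ≈ 0.12.

C = 0.12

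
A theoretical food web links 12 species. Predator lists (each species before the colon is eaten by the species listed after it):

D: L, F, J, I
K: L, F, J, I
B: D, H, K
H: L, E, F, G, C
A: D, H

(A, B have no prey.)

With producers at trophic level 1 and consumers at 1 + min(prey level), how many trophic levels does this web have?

3

Producers (level 1): A, B.
Following each consumer down to its lowest-level prey: A → H → C (levels 1 through 3).
All prey of C (H 2) are at level 2 or above, so C is at level 1 + 2 = 3.
Every consumer has at least one prey at level 2 or below, so none exceeds level 3.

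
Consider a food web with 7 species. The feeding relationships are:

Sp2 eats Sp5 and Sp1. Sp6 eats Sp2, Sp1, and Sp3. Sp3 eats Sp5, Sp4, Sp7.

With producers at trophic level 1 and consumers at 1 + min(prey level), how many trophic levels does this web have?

2

Producers (level 1): Sp7, Sp1, Sp5, Sp4.
Following each consumer down to its lowest-level prey: Sp1 → Sp2 (levels 1 through 2).
All prey of Sp2 (Sp1 1, Sp5 1) are at level 1 or above, so Sp2 is at level 1 + 1 = 2.
Every consumer has at least one prey at level 1 or below, so none exceeds level 2.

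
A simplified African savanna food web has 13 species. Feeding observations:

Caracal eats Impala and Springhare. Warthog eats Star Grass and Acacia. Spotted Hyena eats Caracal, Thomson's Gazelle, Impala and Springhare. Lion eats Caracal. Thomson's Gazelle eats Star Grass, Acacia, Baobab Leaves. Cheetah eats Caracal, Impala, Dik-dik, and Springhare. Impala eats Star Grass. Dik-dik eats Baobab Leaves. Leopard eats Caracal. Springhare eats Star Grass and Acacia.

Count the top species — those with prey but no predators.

5

Top species (has prey, but nothing eats it): Warthog, Cheetah, Leopard, Spotted Hyena, Lion.
Count: 5.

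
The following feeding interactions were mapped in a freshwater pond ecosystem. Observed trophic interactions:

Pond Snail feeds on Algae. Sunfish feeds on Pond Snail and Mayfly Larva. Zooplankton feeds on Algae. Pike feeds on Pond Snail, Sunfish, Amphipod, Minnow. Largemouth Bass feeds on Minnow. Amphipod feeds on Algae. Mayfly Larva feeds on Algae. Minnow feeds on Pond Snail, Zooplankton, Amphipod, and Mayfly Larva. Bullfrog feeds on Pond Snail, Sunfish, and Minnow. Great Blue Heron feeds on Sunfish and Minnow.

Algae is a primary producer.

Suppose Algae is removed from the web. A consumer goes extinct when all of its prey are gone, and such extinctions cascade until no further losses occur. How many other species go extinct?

Remove Algae.
Round 1: Mayfly Larva (all prey gone), Zooplankton (all prey gone), Pond Snail (all prey gone), Amphipod (all prey gone) → extinct.
Round 2: Minnow (all prey gone), Sunfish (all prey gone) → extinct.
Round 3: Great Blue Heron (all prey gone), Largemouth Bass (all prey gone), Bullfrog (all prey gone), Pike (all prey gone) → extinct.
No further losses. Total secondary extinctions: 10.

10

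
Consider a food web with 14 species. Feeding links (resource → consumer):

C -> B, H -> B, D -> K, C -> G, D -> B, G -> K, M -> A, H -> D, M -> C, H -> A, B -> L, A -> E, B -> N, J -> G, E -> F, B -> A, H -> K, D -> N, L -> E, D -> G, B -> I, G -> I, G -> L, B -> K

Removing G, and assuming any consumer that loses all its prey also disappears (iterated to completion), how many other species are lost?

0

Remove G.
Every predator of it retains at least one other prey: I still has B; L still has B; K still has H, D, B.
No consumer loses all prey, so no secondary extinctions occur.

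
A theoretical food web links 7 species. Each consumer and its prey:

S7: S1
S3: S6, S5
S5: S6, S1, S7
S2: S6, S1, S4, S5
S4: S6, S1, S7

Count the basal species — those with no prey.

Basal species (no prey listed): S6, S1.
Count: 2.

2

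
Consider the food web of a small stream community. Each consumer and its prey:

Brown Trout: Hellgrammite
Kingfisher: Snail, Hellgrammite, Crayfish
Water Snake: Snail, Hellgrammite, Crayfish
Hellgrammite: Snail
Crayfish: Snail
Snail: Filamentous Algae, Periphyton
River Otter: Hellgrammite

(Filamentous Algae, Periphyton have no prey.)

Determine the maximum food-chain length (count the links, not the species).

One longest chain: Filamentous Algae → Snail → Hellgrammite → Kingfisher.
It has 4 species and 3 links.

3 links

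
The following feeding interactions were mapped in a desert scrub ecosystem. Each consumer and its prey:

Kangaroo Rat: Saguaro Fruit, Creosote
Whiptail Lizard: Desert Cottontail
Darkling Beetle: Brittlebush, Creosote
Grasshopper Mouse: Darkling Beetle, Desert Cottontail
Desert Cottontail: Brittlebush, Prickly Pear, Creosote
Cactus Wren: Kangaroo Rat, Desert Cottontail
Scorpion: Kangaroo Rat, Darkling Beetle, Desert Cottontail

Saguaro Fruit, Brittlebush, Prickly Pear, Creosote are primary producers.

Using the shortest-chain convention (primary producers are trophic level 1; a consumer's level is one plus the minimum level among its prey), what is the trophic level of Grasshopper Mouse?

Trophic level 3

Brittlebush is a producer → level 1.
Darkling Beetle eats Brittlebush → level 2.
Grasshopper Mouse eats Darkling Beetle → level 3.
No prey of Grasshopper Mouse is below level 2, so 3 is the minimum.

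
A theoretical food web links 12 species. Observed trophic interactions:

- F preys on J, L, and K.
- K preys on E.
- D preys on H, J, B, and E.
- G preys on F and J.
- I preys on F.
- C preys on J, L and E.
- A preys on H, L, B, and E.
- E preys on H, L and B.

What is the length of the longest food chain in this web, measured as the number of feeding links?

4 links

One longest chain: B → E → K → F → G.
It has 5 species and 4 links.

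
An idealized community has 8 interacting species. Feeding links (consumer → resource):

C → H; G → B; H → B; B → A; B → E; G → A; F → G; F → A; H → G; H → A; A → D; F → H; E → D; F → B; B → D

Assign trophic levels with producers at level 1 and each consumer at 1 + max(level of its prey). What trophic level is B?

D is a producer → level 1.
A eats D → level 2.
B eats A (level 2); other prey at levels: D 1, E 2 → level 3.

Trophic level 3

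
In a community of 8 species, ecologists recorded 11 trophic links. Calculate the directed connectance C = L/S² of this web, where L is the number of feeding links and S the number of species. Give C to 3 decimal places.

The web has S = 8 species and L = 11 feeding links.
C = L / S² = 11 / 64 = 0.1719 ≈ 0.172.

C = 0.172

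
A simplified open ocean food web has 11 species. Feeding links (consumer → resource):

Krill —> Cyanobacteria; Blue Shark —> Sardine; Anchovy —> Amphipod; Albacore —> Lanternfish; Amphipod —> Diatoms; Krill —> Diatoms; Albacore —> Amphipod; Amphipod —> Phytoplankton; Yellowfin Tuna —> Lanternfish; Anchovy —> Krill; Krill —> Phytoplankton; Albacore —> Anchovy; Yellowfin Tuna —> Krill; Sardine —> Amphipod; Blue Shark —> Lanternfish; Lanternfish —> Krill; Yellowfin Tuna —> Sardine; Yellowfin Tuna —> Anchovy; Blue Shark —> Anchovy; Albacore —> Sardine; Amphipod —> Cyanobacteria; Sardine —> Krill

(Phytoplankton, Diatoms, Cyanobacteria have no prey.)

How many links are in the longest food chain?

3 links

One longest chain: Phytoplankton → Krill → Sardine → Yellowfin Tuna.
It has 4 species and 3 links.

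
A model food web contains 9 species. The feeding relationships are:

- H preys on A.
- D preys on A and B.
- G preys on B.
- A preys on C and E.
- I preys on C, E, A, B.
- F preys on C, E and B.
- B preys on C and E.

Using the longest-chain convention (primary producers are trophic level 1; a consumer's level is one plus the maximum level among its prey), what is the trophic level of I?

E is a producer → level 1.
B eats E (level 1); other prey at levels: C 1 → level 2.
I eats B (level 2); other prey at levels: E 1, C 1, A 2 → level 3.

Trophic level 3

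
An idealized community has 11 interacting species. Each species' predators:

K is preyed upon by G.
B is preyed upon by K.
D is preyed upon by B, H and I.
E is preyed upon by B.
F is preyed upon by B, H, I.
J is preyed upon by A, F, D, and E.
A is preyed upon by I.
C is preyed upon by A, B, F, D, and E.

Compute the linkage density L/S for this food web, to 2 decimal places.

L/S = 1.73

There are L = 19 links among S = 11 species.
L/S = 19/11 = 1.7273 ≈ 1.73.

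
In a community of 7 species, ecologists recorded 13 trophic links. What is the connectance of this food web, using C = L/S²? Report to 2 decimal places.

C = 0.27

The web has S = 7 species and L = 13 feeding links.
C = L / S² = 13 / 49 = 0.2653 ≈ 0.27.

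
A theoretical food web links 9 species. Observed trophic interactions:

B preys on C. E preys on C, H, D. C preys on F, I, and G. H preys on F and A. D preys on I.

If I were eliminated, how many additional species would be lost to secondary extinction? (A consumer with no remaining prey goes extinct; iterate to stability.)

1

Remove I.
Round 1: D (all prey gone) → extinct.
No further losses. Total secondary extinctions: 1.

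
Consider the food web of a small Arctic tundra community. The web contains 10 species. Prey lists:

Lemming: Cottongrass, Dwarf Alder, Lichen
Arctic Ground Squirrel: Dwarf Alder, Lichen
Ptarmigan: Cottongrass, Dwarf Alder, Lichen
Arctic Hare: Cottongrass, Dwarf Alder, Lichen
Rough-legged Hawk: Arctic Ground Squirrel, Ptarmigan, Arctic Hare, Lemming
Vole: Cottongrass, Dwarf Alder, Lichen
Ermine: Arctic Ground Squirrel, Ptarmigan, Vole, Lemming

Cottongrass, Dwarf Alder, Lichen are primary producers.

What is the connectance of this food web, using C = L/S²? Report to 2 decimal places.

C = 0.22

The web has S = 10 species and L = 22 feeding links.
C = L / S² = 22 / 100 = 0.2200 ≈ 0.22.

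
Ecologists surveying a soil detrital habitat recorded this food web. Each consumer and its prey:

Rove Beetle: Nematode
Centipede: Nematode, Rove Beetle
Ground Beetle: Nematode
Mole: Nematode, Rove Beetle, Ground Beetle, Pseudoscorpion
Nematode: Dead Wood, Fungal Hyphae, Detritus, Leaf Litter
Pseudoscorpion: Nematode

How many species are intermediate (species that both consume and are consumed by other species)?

4

Intermediate species (has both prey and predators): Nematode, Rove Beetle, Ground Beetle, Pseudoscorpion.
Count: 4.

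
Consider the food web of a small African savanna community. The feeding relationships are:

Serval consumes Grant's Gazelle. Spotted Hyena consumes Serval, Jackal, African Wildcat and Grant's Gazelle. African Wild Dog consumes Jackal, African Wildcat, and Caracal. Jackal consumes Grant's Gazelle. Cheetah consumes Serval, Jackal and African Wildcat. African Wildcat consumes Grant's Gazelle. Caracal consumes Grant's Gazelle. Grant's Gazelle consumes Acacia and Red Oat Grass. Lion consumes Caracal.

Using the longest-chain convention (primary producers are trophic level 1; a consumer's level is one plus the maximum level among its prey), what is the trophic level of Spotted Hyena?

Acacia is a producer → level 1.
Grant's Gazelle eats Acacia (level 1); other prey at levels: Red Oat Grass 1 → level 2.
Jackal eats Grant's Gazelle → level 3.
Spotted Hyena eats Jackal (level 3); other prey at levels: Grant's Gazelle 2, Serval 3, African Wildcat 3 → level 4.

Trophic level 4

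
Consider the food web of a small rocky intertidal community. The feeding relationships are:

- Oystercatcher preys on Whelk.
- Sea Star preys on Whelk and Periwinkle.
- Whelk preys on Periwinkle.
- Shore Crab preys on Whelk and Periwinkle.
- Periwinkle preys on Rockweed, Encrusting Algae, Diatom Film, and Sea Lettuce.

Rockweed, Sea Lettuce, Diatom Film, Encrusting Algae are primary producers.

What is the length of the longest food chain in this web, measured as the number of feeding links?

3 links

One longest chain: Rockweed → Periwinkle → Whelk → Oystercatcher.
It has 4 species and 3 links.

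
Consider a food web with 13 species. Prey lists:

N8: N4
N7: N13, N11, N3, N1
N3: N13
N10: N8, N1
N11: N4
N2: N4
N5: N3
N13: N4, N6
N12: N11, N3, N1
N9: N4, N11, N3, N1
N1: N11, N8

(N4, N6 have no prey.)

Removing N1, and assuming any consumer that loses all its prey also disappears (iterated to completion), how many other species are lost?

0

Remove N1.
Every predator of it retains at least one other prey: N12 still has N11, N3; N9 still has N4, N11, N3; N10 still has N8; N7 still has N13, N11, N3.
No consumer loses all prey, so no secondary extinctions occur.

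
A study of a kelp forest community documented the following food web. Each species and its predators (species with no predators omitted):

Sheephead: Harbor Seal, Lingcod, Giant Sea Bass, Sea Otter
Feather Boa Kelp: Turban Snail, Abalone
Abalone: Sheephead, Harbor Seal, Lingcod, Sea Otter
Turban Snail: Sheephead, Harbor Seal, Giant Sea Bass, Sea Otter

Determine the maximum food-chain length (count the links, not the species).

3 links

One longest chain: Feather Boa Kelp → Turban Snail → Sheephead → Harbor Seal.
It has 4 species and 3 links.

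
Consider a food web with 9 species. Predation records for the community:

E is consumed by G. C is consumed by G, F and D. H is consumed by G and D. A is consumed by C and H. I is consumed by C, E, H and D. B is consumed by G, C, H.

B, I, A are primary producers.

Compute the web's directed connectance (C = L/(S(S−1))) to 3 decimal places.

C = 0.208

The web has S = 9 species and L = 15 feeding links.
C = L / (S(S−1)) = 15 / 72 = 0.2083 ≈ 0.208.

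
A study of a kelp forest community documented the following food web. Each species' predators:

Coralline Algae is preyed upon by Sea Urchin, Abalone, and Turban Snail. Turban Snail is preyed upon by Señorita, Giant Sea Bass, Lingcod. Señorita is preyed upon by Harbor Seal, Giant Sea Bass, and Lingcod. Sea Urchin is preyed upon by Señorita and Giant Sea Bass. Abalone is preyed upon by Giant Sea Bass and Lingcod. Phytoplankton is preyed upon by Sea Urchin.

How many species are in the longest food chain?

One longest chain: Phytoplankton → Sea Urchin → Señorita → Giant Sea Bass.
It has 4 species and 3 links.

4 species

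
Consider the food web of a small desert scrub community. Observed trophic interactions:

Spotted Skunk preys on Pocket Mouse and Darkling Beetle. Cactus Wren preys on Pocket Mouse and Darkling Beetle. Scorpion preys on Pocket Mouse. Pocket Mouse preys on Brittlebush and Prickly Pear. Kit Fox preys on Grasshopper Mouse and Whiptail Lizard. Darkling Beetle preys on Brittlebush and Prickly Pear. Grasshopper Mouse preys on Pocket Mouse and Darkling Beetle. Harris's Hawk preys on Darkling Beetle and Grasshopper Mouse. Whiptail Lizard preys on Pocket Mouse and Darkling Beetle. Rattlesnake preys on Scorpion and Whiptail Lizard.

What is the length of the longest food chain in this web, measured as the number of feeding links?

3 links

One longest chain: Brittlebush → Pocket Mouse → Grasshopper Mouse → Harris's Hawk.
It has 4 species and 3 links.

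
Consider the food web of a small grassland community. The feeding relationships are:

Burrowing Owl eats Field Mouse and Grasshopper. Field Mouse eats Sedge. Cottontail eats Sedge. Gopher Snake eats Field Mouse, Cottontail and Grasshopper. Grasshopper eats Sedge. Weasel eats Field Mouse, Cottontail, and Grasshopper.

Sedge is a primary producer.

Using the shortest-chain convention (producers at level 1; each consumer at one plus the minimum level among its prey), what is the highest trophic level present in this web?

3

Producers (level 1): Sedge.
Following each consumer down to its lowest-level prey: Sedge → Grasshopper → Weasel (levels 1 through 3).
All prey of Weasel (Grasshopper 2, Cottontail 2, Field Mouse 2) are at level 2 or above, so Weasel is at level 1 + 2 = 3.
Every consumer has at least one prey at level 2 or below, so none exceeds level 3.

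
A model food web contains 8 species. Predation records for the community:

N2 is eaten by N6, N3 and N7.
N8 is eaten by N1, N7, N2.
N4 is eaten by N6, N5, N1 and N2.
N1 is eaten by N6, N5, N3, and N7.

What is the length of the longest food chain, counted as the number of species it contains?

One longest chain: N4 → N1 → N5.
It has 3 species and 2 links.

3 species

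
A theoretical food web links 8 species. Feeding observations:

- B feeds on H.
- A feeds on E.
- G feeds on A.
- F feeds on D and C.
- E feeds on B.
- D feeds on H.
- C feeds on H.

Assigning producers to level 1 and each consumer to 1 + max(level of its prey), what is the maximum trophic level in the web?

5

Producers (level 1): H.
H → B → E → A → G gives G level 5.
No species has a prey at level 5, so no species reaches level 6.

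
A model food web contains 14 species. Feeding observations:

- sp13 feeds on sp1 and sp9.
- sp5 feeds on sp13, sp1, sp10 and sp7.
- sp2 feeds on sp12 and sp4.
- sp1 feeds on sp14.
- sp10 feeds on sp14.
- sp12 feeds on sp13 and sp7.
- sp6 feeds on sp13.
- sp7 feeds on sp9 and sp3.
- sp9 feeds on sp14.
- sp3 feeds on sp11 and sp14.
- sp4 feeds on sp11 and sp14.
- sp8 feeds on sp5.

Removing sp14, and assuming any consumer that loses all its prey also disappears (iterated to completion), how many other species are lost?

Remove sp14.
Round 1: sp9 (all prey gone), sp1 (all prey gone), sp10 (all prey gone) → extinct.
Round 2: sp13 (all prey gone) → extinct.
Round 3: sp6 (all prey gone) → extinct.
No further losses. Total secondary extinctions: 5.

5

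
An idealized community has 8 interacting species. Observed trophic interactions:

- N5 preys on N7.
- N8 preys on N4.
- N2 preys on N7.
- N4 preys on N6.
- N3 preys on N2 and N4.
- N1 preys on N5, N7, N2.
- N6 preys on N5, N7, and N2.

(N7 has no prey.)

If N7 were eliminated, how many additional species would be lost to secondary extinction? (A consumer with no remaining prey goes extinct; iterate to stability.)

7

Remove N7.
Round 1: N2 (all prey gone), N5 (all prey gone) → extinct.
Round 2: N1 (all prey gone), N6 (all prey gone) → extinct.
Round 3: N4 (all prey gone) → extinct.
Round 4: N3 (all prey gone), N8 (all prey gone) → extinct.
No further losses. Total secondary extinctions: 7.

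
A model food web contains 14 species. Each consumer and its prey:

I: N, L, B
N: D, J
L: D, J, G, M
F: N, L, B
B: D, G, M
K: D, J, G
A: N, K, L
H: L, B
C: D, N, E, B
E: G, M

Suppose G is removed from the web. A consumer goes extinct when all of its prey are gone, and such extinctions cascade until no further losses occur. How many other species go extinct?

Remove G.
Every predator of it retains at least one other prey: K still has D, J; L still has D, J, M; E still has M; B still has D, M.
No consumer loses all prey, so no secondary extinctions occur.

0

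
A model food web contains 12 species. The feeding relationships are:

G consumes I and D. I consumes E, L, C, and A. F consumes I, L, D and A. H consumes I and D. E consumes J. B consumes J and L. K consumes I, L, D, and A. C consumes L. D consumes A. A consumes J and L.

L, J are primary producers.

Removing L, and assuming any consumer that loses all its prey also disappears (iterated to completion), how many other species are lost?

Remove L.
Round 1: C (all prey gone) → extinct.
No further losses. Total secondary extinctions: 1.

1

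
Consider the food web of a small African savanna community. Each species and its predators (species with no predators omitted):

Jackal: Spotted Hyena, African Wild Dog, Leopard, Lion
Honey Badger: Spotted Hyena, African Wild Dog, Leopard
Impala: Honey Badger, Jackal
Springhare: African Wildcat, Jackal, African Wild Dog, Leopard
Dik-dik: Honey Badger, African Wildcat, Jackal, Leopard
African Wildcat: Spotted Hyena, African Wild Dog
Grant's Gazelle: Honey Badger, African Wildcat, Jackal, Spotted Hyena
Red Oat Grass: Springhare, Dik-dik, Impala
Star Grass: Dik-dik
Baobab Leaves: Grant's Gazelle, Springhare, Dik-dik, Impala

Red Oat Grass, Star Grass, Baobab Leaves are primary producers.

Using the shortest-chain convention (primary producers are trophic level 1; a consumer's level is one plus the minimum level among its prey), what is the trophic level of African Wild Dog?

Trophic level 3

Red Oat Grass is a producer → level 1.
Springhare eats Red Oat Grass → level 2.
African Wild Dog eats Springhare → level 3.
No prey of African Wild Dog is below level 2, so 3 is the minimum.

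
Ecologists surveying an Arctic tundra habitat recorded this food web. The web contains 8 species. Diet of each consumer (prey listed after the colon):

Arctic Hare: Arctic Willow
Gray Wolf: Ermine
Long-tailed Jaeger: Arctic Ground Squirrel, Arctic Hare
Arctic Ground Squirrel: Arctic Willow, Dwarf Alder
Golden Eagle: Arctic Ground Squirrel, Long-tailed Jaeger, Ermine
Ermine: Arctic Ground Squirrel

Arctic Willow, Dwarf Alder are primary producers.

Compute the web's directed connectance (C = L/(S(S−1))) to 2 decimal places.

The web has S = 8 species and L = 10 feeding links.
C = L / (S(S−1)) = 10 / 56 = 0.1786 ≈ 0.18.

C = 0.18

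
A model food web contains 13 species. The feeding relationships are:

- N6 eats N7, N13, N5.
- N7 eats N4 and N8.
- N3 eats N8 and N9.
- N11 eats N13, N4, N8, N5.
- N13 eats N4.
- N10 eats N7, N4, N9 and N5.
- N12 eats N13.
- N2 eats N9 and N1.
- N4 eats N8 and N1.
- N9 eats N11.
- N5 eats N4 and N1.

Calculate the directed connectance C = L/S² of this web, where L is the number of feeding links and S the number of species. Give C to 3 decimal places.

The web has S = 13 species and L = 24 feeding links.
C = L / S² = 24 / 169 = 0.1420 ≈ 0.142.

C = 0.142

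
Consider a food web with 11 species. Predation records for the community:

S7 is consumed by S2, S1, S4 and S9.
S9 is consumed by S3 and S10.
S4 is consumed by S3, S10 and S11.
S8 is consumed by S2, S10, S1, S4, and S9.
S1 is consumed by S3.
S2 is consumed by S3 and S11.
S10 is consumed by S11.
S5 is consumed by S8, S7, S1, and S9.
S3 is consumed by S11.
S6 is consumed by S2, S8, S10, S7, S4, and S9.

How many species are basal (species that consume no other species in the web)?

2

Basal species (no prey listed): S6, S5.
Count: 2.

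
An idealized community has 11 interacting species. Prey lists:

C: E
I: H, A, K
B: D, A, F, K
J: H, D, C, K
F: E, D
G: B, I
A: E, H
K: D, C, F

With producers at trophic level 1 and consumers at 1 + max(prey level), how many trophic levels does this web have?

5

Producers (level 1): E, H, D.
E → C → K → I → G gives G level 5.
No species has a prey at level 5, so no species reaches level 6.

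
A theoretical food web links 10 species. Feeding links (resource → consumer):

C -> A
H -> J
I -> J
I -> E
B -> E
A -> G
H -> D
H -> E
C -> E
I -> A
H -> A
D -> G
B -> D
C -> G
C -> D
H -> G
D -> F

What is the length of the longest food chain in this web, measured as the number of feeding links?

One longest chain: B → D → F.
It has 3 species and 2 links.

2 links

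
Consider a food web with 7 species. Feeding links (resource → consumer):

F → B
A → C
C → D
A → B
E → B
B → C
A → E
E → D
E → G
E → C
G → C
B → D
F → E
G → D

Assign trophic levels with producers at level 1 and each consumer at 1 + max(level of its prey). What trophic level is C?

Trophic level 4

A is a producer → level 1.
E eats A (level 1); other prey at levels: F 1 → level 2.
G eats E → level 3.
C eats G (level 3); other prey at levels: A 1, E 2, B 3 → level 4.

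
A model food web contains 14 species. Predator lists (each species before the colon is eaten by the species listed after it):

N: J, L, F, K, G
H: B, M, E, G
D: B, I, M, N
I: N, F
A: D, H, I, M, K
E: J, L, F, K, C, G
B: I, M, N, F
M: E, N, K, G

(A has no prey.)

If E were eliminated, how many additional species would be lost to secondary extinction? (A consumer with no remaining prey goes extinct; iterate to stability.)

Remove E.
Round 1: C (all prey gone) → extinct.
No further losses. Total secondary extinctions: 1.

1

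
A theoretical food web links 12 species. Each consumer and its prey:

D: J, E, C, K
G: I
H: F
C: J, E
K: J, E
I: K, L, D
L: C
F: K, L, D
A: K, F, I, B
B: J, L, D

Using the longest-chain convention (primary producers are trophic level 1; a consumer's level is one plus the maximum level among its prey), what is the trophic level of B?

Trophic level 4

J is a producer → level 1.
C eats J (level 1); other prey at levels: E 1 → level 2.
L eats C → level 3.
B eats L (level 3); other prey at levels: J 1, D 3 → level 4.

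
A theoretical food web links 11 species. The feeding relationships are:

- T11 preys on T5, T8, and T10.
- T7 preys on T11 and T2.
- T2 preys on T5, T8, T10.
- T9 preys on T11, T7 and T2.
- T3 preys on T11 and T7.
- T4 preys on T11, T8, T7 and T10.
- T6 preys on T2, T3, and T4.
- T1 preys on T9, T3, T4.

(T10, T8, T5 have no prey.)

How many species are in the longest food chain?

One longest chain: T10 → T2 → T7 → T4 → T6.
It has 5 species and 4 links.

5 species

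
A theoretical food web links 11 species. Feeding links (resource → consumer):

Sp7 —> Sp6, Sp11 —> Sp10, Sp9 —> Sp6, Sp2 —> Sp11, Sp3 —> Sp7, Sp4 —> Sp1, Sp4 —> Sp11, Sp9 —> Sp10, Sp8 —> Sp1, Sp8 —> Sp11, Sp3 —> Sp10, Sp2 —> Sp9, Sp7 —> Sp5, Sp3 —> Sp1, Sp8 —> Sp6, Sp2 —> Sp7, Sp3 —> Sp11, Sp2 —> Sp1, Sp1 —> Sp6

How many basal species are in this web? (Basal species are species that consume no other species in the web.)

4

Basal species (no prey listed): Sp2, Sp4, Sp8, Sp3.
Count: 4.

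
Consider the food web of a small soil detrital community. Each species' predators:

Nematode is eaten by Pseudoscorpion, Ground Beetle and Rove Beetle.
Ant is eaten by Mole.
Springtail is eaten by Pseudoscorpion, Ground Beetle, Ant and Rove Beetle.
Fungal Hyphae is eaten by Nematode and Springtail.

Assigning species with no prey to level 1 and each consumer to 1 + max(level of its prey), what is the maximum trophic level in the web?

Basal resources (level 1): Fungal Hyphae.
Fungal Hyphae → Springtail → Ant → Mole gives Mole level 4.
No species has a prey at level 4, so no species reaches level 5.

4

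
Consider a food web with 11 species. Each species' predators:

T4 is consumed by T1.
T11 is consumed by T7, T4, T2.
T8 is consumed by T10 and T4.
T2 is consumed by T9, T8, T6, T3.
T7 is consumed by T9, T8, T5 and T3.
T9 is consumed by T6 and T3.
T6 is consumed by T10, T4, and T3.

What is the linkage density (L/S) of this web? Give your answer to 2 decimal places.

There are L = 19 links among S = 11 species.
L/S = 19/11 = 1.7273 ≈ 1.73.

L/S = 1.73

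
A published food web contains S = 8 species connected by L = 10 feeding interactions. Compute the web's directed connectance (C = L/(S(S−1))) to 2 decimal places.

The web has S = 8 species and L = 10 feeding links.
C = L / (S(S−1)) = 10 / 56 = 0.1786 ≈ 0.18.

C = 0.18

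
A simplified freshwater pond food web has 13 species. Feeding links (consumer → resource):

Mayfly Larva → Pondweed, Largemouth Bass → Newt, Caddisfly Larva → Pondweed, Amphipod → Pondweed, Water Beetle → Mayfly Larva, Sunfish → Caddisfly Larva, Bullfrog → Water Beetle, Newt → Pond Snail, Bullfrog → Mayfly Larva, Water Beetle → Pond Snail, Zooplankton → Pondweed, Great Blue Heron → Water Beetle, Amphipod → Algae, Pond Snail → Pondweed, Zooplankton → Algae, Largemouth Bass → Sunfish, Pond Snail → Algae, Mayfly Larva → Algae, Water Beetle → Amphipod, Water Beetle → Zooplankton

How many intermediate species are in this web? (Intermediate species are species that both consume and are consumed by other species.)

Intermediate species (has both prey and predators): Mayfly Larva, Amphipod, Zooplankton, Pond Snail, Caddisfly Larva, Water Beetle, Newt, Sunfish.
Count: 8.

8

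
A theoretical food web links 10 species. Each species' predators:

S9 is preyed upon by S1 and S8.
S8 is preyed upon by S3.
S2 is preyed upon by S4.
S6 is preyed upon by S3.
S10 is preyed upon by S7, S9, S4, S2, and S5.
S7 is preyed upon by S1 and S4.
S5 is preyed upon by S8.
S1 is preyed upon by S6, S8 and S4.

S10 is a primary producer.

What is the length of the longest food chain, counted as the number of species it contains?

5 species

One longest chain: S10 → S7 → S1 → S8 → S3.
It has 5 species and 4 links.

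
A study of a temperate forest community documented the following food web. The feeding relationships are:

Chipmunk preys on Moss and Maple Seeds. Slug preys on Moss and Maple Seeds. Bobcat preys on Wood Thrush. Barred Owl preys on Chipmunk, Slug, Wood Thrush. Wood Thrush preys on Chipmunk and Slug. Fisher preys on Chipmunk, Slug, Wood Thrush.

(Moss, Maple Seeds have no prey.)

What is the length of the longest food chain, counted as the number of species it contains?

4 species

One longest chain: Moss → Chipmunk → Wood Thrush → Bobcat.
It has 4 species and 3 links.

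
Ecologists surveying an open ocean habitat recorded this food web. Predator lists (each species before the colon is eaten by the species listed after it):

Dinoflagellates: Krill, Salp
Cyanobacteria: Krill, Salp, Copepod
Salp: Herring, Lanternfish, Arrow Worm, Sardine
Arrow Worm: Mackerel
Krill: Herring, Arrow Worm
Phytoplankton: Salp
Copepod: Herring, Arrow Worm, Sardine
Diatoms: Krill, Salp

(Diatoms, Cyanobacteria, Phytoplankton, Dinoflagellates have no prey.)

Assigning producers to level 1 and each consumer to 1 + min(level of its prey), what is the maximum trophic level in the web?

Producers (level 1): Diatoms, Cyanobacteria, Phytoplankton, Dinoflagellates.
Following each consumer down to its lowest-level prey: Diatoms → Krill → Arrow Worm → Mackerel (levels 1 through 4).
All prey of Mackerel (Arrow Worm 3) are at level 3 or above, so Mackerel is at level 1 + 3 = 4.
Every consumer has at least one prey at level 3 or below, so none exceeds level 4.

4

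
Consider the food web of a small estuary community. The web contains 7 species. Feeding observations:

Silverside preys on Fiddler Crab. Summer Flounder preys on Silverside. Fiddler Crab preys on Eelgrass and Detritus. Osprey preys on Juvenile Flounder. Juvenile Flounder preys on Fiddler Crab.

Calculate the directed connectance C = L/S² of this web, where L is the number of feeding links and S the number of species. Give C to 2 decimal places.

The web has S = 7 species and L = 6 feeding links.
C = L / S² = 6 / 49 = 0.1224 ≈ 0.12.

C = 0.12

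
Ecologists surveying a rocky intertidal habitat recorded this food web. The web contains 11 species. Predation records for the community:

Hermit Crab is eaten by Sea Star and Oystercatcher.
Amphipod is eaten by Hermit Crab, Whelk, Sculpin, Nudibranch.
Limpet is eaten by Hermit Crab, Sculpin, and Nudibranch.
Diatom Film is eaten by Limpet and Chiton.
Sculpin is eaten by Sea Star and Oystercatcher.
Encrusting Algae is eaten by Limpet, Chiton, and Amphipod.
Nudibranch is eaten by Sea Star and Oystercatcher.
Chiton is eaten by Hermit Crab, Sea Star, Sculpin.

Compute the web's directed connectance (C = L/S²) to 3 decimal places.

The web has S = 11 species and L = 21 feeding links.
C = L / S² = 21 / 121 = 0.1736 ≈ 0.174.

C = 0.174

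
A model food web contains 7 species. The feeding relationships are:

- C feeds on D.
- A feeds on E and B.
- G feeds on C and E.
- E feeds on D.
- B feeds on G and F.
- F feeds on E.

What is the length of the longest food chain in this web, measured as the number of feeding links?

One longest chain: D → E → G → B → A.
It has 5 species and 4 links.

4 links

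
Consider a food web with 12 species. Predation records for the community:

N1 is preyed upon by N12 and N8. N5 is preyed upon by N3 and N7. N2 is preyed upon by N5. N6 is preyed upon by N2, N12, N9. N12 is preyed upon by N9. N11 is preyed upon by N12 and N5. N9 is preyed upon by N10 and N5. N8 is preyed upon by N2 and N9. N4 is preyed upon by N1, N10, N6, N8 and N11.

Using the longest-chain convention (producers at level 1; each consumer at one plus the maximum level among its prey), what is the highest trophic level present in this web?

Producers (level 1): N4.
N4 → N1 → N8 → N9 → N5 → N7 gives N7 level 6.
No species has a prey at level 6, so no species reaches level 7.

6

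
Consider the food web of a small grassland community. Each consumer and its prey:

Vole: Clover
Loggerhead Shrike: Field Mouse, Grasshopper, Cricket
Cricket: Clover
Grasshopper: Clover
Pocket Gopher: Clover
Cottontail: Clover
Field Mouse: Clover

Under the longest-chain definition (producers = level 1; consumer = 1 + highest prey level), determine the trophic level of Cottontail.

Clover is a producer → level 1.
Cottontail eats Clover → level 2.

Trophic level 2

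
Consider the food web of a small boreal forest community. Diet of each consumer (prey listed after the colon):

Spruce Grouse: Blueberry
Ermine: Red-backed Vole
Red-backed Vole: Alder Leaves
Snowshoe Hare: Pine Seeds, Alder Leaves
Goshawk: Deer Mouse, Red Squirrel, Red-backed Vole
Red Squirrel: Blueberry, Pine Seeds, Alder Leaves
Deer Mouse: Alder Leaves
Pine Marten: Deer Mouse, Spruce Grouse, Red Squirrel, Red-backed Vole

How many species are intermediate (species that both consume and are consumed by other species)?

Intermediate species (has both prey and predators): Deer Mouse, Spruce Grouse, Red Squirrel, Red-backed Vole.
Count: 4.

4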